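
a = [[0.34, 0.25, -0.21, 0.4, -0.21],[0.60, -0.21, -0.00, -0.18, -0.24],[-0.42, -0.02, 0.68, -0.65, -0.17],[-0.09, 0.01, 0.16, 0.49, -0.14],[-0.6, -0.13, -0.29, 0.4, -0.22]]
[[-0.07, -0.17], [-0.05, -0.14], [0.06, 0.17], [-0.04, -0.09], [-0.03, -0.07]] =a @ [[-0.05, -0.14], [0.02, 0.06], [0.03, 0.08], [-0.06, -0.16], [0.11, 0.29]]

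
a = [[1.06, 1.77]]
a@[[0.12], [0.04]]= [[0.2]]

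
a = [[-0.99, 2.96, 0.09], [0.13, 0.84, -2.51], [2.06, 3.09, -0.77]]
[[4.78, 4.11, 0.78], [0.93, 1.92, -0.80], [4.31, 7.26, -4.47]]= a@[[-0.18, 0.92, -1.67], [1.55, 1.7, -0.30], [0.14, -0.15, 0.13]]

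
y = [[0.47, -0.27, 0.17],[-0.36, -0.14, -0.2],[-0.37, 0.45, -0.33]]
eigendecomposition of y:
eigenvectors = [[(-0.79+0j), 0.24-0.11j, (0.24+0.11j)], [(0.3+0j), -0.45j, 0.45j], [(0.54+0j), -0.85+0.00j, (-0.85-0j)]]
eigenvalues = [(0.45+0j), (-0.23+0.19j), (-0.23-0.19j)]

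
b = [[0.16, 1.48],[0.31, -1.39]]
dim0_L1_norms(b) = [0.47, 2.87]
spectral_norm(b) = 2.03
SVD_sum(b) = [[-0.07, 1.47], [0.07, -1.4]] + [[0.23, 0.01], [0.24, 0.01]]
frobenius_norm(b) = 2.06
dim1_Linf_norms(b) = [1.48, 1.39]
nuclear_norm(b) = 2.37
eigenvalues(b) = [0.41, -1.64]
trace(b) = -1.23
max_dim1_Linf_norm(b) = 1.48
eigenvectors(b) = [[0.99,-0.63], [0.17,0.77]]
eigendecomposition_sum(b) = [[0.36, 0.30], [0.06, 0.05]] + [[-0.20, 1.18], [0.25, -1.44]]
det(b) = -0.68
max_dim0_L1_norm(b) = 2.87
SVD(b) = [[-0.72, 0.69], [0.69, 0.72]] @ diag([2.0327062646083562, 0.3351197425129437]) @ [[0.05,-1.00], [1.0,0.05]]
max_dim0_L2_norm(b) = 2.03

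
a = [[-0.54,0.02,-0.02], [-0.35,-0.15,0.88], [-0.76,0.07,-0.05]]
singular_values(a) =[1.08, 0.79, 0.02]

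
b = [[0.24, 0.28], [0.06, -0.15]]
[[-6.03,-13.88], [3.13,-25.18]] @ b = [[-2.28, 0.39], [-0.76, 4.65]]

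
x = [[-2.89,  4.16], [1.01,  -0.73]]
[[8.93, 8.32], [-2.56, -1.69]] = x@[[-1.98, -0.46], [0.77, 1.68]]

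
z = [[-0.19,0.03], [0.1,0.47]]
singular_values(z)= [0.48, 0.19]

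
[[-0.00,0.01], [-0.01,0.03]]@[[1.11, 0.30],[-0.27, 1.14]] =[[-0.00, 0.01], [-0.02, 0.03]]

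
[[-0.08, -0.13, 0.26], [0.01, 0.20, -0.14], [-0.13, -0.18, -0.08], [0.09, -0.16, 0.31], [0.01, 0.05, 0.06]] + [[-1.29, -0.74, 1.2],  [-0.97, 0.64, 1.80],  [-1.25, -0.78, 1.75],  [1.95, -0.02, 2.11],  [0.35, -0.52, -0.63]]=[[-1.37, -0.87, 1.46], [-0.96, 0.84, 1.66], [-1.38, -0.96, 1.67], [2.04, -0.18, 2.42], [0.36, -0.47, -0.57]]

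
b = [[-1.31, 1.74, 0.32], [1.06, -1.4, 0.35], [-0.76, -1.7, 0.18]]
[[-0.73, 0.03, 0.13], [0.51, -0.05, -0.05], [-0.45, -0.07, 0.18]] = b @ [[0.54, 0.01, -0.13], [0.01, 0.03, -0.04], [-0.13, -0.04, 0.08]]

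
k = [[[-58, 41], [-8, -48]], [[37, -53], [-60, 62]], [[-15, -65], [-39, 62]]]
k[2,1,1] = 62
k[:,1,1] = [-48, 62, 62]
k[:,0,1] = [41, -53, -65]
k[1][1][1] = 62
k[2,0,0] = -15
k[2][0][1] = -65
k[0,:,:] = [[-58, 41], [-8, -48]]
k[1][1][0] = -60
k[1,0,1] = -53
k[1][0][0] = 37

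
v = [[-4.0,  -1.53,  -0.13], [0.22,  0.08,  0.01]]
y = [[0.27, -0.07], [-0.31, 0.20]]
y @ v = [[-1.10, -0.42, -0.04], [1.28, 0.49, 0.04]]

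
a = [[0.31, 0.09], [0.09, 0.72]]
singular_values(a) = [0.74, 0.29]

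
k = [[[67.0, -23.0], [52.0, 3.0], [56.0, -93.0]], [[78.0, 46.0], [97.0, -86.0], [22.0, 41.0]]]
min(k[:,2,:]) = -93.0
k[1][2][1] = 41.0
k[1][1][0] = 97.0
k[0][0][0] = 67.0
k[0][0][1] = -23.0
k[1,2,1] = 41.0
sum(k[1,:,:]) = 198.0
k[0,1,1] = 3.0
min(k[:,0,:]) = -23.0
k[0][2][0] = 56.0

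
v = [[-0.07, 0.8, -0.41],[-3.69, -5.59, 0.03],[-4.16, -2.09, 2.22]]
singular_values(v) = [8.04, 2.68, 0.63]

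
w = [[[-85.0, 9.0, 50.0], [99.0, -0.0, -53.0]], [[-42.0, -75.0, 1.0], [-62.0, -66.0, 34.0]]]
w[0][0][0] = -85.0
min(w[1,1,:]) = -66.0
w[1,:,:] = [[-42.0, -75.0, 1.0], [-62.0, -66.0, 34.0]]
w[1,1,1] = -66.0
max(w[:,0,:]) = 50.0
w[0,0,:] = [-85.0, 9.0, 50.0]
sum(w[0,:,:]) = 20.0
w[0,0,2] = 50.0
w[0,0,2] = 50.0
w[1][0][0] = -42.0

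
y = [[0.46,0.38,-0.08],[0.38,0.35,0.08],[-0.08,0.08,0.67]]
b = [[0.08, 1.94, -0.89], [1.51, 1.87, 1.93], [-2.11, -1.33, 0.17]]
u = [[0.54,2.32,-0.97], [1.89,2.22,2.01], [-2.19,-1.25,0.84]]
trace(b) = 2.12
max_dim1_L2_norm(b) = 3.08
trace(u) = 3.60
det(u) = -13.96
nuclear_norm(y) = 1.48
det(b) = -9.89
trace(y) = 1.48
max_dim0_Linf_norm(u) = 2.32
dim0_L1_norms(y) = [0.92, 0.81, 0.83]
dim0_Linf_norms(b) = [2.11, 1.94, 1.93]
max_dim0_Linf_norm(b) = 2.11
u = y + b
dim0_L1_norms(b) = [3.7, 5.14, 2.99]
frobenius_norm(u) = 5.12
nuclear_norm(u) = 8.06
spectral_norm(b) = 3.82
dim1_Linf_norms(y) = [0.46, 0.38, 0.67]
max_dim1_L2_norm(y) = 0.68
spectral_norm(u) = 4.34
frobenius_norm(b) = 4.51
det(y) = 0.00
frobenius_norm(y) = 1.05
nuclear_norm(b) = 7.12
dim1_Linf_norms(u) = [2.32, 2.22, 2.19]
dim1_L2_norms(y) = [0.6, 0.52, 0.68]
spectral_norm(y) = 0.79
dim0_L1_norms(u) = [4.62, 5.79, 3.82]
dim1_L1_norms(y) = [0.92, 0.81, 0.83]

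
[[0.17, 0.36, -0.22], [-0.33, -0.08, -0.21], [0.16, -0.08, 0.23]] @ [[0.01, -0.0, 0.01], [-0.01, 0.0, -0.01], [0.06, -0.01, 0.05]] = [[-0.02, 0.00, -0.01], [-0.02, 0.00, -0.01], [0.02, -0.00, 0.01]]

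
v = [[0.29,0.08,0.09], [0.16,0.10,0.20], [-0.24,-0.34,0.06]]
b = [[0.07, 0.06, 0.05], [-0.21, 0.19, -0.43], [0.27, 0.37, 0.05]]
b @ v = [[0.02, -0.01, 0.02], [0.07, 0.15, -0.01], [0.13, 0.04, 0.1]]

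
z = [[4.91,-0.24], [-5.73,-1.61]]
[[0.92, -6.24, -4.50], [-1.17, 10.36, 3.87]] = z @ [[0.19, -1.35, -0.88], [0.05, -1.63, 0.73]]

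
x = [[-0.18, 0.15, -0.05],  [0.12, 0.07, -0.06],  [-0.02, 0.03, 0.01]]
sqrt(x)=[[(0.06+0.41j), 0.15-0.20j, -0.07+0.03j], [(0.13-0.15j), 0.30+0.07j, (-0.13-0.01j)], [-0.00+0.05j, 0.04-0.02j, (0.13+0j)]]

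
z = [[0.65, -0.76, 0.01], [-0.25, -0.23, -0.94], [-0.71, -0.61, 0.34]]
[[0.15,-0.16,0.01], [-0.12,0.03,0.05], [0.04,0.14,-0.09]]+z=[[0.8, -0.92, 0.02], [-0.37, -0.2, -0.89], [-0.67, -0.47, 0.25]]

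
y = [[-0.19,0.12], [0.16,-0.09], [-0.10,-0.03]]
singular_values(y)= [0.3, 0.08]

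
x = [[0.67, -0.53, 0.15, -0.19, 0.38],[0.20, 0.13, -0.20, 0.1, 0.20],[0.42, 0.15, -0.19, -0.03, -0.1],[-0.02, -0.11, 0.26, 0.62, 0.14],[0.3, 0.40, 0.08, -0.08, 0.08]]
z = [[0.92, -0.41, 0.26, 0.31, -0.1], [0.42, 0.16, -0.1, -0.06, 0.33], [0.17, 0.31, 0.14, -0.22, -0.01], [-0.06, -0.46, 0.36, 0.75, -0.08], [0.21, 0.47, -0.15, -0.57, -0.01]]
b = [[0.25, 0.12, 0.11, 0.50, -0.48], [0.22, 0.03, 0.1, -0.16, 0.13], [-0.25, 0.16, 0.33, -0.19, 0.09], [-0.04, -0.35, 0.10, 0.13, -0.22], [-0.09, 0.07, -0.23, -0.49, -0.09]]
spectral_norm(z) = 1.39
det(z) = -0.01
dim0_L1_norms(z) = [1.78, 1.81, 1.01, 1.91, 0.53]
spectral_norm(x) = 0.99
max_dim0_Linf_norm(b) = 0.5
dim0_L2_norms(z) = [1.05, 0.85, 0.5, 1.02, 0.35]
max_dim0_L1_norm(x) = 1.61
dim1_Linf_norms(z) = [0.92, 0.42, 0.31, 0.75, 0.57]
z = b + x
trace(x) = 1.31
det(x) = 0.03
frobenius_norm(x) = 1.44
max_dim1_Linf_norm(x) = 0.67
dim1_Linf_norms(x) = [0.67, 0.2, 0.42, 0.62, 0.4]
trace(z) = 1.96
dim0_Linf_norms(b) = [0.25, 0.35, 0.33, 0.5, 0.48]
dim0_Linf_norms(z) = [0.92, 0.47, 0.36, 0.75, 0.33]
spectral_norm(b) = 0.90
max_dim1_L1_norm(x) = 1.92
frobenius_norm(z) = 1.80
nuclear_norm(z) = 3.12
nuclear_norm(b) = 2.44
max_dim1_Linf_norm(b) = 0.5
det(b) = 0.02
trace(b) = 0.65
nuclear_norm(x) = 2.90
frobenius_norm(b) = 1.19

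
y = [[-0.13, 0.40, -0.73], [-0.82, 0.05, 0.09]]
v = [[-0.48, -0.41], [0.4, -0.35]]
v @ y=[[0.40, -0.21, 0.31],[0.23, 0.14, -0.32]]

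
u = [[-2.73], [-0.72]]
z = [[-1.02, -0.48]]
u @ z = [[2.78, 1.31], [0.73, 0.35]]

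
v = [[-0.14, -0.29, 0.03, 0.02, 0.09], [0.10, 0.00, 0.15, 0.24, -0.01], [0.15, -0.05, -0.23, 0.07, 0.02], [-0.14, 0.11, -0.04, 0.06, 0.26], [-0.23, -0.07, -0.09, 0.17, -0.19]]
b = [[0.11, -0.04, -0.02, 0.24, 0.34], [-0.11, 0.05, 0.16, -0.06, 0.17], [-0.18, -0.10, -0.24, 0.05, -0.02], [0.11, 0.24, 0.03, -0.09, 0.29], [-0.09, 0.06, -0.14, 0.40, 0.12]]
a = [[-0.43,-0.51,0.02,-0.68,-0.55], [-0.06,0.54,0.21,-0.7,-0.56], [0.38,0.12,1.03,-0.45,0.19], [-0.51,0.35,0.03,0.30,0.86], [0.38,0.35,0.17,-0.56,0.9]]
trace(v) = -0.50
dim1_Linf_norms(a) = [0.68, 0.7, 1.03, 0.86, 0.9]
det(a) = -0.87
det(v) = 0.00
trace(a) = 2.34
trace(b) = -0.05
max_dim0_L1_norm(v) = 0.76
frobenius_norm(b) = 0.86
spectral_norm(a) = 1.62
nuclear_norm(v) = 1.60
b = v @ a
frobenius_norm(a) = 2.54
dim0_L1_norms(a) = [1.76, 1.87, 1.46, 2.69, 3.06]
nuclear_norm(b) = 1.72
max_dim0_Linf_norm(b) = 0.4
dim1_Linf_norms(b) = [0.34, 0.17, 0.24, 0.29, 0.4]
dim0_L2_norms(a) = [0.86, 0.9, 1.07, 1.25, 1.48]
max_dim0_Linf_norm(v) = 0.29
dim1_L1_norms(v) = [0.57, 0.5, 0.52, 0.61, 0.75]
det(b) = -0.00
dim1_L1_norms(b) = [0.75, 0.55, 0.59, 0.76, 0.81]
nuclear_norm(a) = 5.27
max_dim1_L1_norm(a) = 2.36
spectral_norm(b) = 0.59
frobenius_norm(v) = 0.72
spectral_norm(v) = 0.40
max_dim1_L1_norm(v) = 0.75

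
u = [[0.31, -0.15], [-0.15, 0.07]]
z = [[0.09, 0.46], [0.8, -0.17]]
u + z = [[0.40, 0.31], [0.65, -0.1]]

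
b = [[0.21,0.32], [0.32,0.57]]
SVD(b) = [[-0.5,-0.86], [-0.86,0.50]] @ diag([0.7571511950137164, 0.02284880498628362]) @ [[-0.50, -0.86], [-0.86, 0.5]]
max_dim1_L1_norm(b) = 0.89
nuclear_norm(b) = 0.78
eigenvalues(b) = [0.02, 0.76]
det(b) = 0.02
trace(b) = 0.78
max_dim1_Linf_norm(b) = 0.57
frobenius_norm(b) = 0.76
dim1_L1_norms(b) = [0.53, 0.89]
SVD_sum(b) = [[0.19, 0.33], [0.33, 0.56]] + [[0.02, -0.01], [-0.01, 0.01]]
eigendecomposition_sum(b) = [[0.02,-0.01], [-0.01,0.01]] + [[0.19, 0.33], [0.33, 0.56]]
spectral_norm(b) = 0.76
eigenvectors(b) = [[-0.86, -0.5],[0.50, -0.86]]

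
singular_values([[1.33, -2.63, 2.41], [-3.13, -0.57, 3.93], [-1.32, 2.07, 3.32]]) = [6.27, 3.78, 1.87]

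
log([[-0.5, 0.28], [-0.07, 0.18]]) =[[(-0.7+3.29j), -0.52-1.42j], [(0.13+0.35j), -1.95-0.15j]]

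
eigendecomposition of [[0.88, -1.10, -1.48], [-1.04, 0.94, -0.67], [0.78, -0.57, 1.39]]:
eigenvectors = [[0.20-0.43j, 0.20+0.43j, 0.70+0.00j],[(0.53+0.17j), 0.53-0.17j, (0.7+0j)],[(-0.68+0j), (-0.68-0j), (-0.11+0j)]]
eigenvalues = [(1.6+0.64j), (1.6-0.64j), 0j]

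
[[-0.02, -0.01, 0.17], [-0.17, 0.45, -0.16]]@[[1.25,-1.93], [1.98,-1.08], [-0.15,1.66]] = [[-0.07, 0.33], [0.7, -0.42]]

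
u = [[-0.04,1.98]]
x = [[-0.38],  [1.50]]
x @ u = [[0.02, -0.75], [-0.06, 2.97]]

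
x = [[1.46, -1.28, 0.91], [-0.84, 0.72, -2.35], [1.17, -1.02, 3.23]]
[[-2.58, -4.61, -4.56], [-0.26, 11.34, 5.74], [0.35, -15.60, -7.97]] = x @ [[-3.93, 0.01, 0.11], [-1.78, 0.23, 2.46], [0.97, -4.76, -1.73]]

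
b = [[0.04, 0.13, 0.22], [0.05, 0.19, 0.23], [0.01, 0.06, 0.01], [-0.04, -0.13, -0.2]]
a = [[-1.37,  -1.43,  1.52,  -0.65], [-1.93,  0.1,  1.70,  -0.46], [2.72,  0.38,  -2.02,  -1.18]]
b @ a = [[0.29, 0.04, -0.16, -0.35],[0.19, 0.03, -0.07, -0.39],[-0.10, -0.0, 0.1, -0.05],[-0.24, -0.03, 0.12, 0.32]]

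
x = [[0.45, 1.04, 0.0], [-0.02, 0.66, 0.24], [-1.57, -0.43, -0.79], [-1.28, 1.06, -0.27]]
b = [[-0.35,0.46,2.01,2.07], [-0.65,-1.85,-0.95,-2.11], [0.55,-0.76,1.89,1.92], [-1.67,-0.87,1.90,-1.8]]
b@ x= [[-5.97, 1.27, -2.04], [3.94, -3.73, 0.88], [-5.16, 1.29, -2.19], [-1.41, -5.04, -1.22]]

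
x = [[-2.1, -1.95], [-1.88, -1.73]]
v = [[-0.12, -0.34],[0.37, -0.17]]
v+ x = [[-2.22, -2.29], [-1.51, -1.90]]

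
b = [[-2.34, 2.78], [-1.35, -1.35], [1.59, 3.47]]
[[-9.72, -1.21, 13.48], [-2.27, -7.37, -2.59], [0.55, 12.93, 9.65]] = b @ [[2.81, 3.2, -1.59], [-1.13, 2.26, 3.51]]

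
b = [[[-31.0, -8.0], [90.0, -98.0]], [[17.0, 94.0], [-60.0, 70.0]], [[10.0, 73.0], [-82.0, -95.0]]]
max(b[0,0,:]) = -8.0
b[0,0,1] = -8.0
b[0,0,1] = -8.0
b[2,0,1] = 73.0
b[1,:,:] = [[17.0, 94.0], [-60.0, 70.0]]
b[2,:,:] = [[10.0, 73.0], [-82.0, -95.0]]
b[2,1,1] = -95.0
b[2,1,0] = -82.0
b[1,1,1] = 70.0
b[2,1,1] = -95.0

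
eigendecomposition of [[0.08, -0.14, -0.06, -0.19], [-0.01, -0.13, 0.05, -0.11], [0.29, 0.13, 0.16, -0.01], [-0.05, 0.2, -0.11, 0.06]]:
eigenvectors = [[0.12-0.21j, 0.12+0.21j, (-0.25-0.34j), (-0.25+0.34j)], [-0.27+0.06j, (-0.27-0.06j), (0.28-0.31j), 0.28+0.31j], [(-0.86+0j), (-0.86-0j), (-0.18+0.47j), -0.18-0.47j], [0.35+0.01j, (0.35-0.01j), (-0.63+0j), -0.63-0.00j]]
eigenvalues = [(0.16+0.06j), (0.16-0.06j), (-0.08+0.15j), (-0.08-0.15j)]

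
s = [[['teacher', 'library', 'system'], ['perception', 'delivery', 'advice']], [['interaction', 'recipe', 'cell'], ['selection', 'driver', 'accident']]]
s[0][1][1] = 'delivery'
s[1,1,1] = 'driver'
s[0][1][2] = 'advice'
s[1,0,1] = 'recipe'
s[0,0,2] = 'system'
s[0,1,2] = 'advice'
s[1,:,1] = ['recipe', 'driver']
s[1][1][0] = 'selection'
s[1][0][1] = 'recipe'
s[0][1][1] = 'delivery'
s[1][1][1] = 'driver'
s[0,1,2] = 'advice'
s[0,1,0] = 'perception'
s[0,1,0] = 'perception'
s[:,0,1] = ['library', 'recipe']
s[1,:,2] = ['cell', 'accident']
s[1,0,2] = 'cell'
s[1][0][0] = 'interaction'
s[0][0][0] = 'teacher'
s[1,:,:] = [['interaction', 'recipe', 'cell'], ['selection', 'driver', 'accident']]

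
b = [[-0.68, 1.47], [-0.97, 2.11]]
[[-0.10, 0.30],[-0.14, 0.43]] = b@[[0.04, -0.18], [-0.05, 0.12]]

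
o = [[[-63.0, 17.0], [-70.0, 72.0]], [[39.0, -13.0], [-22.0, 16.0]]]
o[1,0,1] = -13.0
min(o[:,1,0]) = -70.0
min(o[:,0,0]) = -63.0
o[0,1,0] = -70.0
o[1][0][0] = 39.0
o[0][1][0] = -70.0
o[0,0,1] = 17.0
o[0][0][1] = 17.0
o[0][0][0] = -63.0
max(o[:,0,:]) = 39.0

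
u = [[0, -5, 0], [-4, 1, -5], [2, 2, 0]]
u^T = [[0, -4, 2], [-5, 1, 2], [0, -5, 0]]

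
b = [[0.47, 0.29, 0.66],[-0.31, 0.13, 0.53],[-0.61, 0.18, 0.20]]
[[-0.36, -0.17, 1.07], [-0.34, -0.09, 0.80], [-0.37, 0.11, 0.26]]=b@[[0.22, -0.15, 0.08], [-0.99, 0.51, -0.03], [-0.27, -0.38, 1.57]]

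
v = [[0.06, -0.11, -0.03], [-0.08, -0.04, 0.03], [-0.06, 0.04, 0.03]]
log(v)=[[(-2.7+0.78j), (0.28+1.68j), (-1.25-0.21j)], [(-0.04+1.1j), (-2.32+2.37j), (0.23-0.3j)], [(-1.61+0.02j), 1.19+0.05j, (-5.06-0.01j)]]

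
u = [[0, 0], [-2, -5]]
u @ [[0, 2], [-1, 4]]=[[0, 0], [5, -24]]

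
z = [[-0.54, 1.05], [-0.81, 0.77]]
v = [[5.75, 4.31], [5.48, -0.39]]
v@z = [[-6.6, 9.36], [-2.64, 5.45]]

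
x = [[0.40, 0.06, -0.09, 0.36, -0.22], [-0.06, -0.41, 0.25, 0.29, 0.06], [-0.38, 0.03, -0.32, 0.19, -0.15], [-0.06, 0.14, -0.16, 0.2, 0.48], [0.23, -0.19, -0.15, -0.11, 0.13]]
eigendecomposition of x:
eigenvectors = [[(0.75+0j),  (-0.34-0.27j),  (-0.34+0.27j),  (0.08+0.1j),  (0.08-0.1j)], [(0.05+0j),  (0.26-0.22j),  (0.26+0.22j),  (0.8+0j),  0.80-0.00j], [(-0.28+0j),  0.29-0.22j,  (0.29+0.22j),  0.09+0.48j,  (0.09-0.48j)], [0.48+0.00j,  (0.56+0j),  (0.56-0j),  (-0.26-0.02j),  -0.26+0.02j], [(0.35+0j),  (-0.04+0.5j),  -0.04-0.50j,  (0.17+0.12j),  0.17-0.12j]]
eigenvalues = [(0.56+0j), (0.19+0.46j), (0.19-0.46j), (-0.47+0.14j), (-0.47-0.14j)]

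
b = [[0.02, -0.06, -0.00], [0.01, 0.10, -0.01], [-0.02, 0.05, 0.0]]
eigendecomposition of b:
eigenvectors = [[0.22, -0.72, -0.59],[0.08, 0.23, 0.61],[0.97, 0.66, 0.52]]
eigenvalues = [-0.0, 0.04, 0.08]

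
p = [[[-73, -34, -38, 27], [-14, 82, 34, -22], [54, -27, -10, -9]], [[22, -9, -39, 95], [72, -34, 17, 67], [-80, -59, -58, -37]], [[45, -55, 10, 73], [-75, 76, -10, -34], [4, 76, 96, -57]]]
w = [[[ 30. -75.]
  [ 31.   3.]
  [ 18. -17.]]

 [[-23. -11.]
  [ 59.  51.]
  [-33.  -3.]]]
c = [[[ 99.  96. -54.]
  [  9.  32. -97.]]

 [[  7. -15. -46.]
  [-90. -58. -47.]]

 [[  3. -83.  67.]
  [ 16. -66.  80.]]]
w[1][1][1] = 51.0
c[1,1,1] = -58.0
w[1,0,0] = -23.0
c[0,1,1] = 32.0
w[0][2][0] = 18.0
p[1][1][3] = 67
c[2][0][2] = 67.0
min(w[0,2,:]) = -17.0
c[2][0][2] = 67.0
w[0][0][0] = 30.0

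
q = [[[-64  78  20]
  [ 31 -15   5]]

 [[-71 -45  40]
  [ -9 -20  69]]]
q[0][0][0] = -64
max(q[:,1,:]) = 69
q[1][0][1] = -45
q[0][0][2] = 20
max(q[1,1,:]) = 69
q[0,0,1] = 78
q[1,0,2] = 40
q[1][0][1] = -45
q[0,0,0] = -64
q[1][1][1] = -20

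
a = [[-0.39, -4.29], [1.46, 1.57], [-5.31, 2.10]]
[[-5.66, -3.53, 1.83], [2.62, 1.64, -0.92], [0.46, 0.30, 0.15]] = a @[[0.42, 0.26, -0.19], [1.28, 0.8, -0.41]]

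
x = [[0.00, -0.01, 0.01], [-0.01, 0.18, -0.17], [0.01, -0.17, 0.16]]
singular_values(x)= [0.34, 0.0, 0.0]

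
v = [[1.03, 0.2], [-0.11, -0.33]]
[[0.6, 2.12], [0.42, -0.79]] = v@ [[0.89, 1.71], [-1.57, 1.81]]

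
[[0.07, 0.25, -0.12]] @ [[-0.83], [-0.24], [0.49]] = [[-0.18]]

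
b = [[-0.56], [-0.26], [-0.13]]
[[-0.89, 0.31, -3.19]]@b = [[0.83]]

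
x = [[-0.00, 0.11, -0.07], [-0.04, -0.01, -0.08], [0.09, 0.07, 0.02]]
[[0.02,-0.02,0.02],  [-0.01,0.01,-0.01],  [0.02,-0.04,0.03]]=x @[[0.02, -0.35, 0.05], [0.29, -0.09, 0.29], [0.13, 0.10, 0.11]]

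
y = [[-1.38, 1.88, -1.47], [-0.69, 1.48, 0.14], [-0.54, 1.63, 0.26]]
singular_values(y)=[3.41, 1.28, 0.1]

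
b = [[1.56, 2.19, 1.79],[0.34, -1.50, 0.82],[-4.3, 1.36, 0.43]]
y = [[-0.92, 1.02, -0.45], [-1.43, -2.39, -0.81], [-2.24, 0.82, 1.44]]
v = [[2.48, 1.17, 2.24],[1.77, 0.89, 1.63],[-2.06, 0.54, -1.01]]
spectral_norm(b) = 4.66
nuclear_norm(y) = 6.95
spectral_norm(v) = 4.80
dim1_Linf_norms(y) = [1.02, 2.39, 2.24]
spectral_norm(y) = 2.95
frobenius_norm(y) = 4.27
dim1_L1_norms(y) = [2.39, 4.63, 4.5]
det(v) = -0.00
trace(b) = 0.49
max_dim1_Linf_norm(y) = 2.39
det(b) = -21.51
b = v + y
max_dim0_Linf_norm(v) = 2.48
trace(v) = 2.36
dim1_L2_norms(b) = [3.23, 1.74, 4.53]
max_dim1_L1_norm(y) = 4.63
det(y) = 9.44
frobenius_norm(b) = 5.83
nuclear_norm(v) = 6.08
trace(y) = -1.87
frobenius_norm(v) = 4.97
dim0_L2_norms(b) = [4.59, 2.98, 2.02]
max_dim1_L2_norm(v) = 3.54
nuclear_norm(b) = 9.30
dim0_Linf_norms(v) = [2.48, 1.17, 2.24]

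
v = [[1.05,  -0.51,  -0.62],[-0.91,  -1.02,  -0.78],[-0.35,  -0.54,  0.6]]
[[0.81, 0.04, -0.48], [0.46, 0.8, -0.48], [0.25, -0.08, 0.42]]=v @ [[0.38, -0.31, -0.06], [-0.76, -0.16, 0.01], [-0.04, -0.45, 0.67]]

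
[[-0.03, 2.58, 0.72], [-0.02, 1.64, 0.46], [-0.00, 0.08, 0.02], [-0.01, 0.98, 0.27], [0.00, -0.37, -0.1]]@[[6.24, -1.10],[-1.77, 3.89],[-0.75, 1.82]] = [[-5.29, 11.38], [-3.37, 7.24], [-0.16, 0.35], [-2.0, 4.31], [0.73, -1.62]]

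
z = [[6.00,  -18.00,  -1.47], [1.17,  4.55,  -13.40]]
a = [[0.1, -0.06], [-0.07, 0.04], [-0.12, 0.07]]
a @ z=[[0.53, -2.07, 0.66], [-0.37, 1.44, -0.43], [-0.64, 2.48, -0.76]]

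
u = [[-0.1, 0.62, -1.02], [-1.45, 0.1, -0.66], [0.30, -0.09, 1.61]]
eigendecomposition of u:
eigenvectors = [[0.01-0.57j, 0.01+0.57j, (-0.51+0j)], [(0.82+0j), 0.82-0.00j, (0.14+0j)], [(-0.02+0.1j), (-0.02-0.1j), 0.85+0.00j]]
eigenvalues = [(0.1+0.92j), (0.1-0.92j), (1.41+0j)]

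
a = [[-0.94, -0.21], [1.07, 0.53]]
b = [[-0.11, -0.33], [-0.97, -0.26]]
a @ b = [[0.31, 0.36], [-0.63, -0.49]]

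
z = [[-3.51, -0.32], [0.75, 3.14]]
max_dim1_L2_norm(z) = 3.52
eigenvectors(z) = [[-0.99,0.05], [0.11,-1.00]]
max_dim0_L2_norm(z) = 3.59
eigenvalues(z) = [-3.47, 3.1]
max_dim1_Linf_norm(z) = 3.51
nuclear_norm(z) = 6.66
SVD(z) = [[-0.8, 0.61], [0.61, 0.8]] @ diag([3.8980269098571254, 2.7658608442996027]) @ [[0.83, 0.55], [-0.55, 0.83]]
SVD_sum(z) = [[-2.58, -1.72],[1.97, 1.31]] + [[-0.93, 1.40], [-1.22, 1.83]]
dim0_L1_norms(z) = [4.26, 3.46]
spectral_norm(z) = 3.90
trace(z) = -0.37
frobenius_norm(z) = 4.78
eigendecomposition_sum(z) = [[-3.49, -0.17], [0.40, 0.02]] + [[-0.02, -0.15], [0.35, 3.12]]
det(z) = -10.78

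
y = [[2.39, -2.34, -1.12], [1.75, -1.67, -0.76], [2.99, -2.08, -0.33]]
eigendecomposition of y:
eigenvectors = [[(-0.27-0.54j), -0.27+0.54j, (-0.43+0j)],[-0.22-0.36j, (-0.22+0.36j), -0.71+0.00j],[(-0.68+0j), (-0.68-0j), (0.55+0j)]]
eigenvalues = [(0.2+1.26j), (0.2-1.26j), (-0.01+0j)]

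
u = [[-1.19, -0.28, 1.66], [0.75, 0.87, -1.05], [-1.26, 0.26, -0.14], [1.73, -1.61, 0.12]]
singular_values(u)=[2.87, 2.3, 0.65]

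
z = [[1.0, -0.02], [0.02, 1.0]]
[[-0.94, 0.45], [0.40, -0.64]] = z @ [[-0.93, 0.44], [0.42, -0.65]]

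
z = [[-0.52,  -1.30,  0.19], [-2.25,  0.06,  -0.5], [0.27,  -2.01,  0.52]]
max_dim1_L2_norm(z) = 2.31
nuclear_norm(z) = 4.84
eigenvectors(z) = [[0.53, 0.21, 0.33], [0.69, -0.22, -0.55], [0.49, -0.95, 0.76]]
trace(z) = 0.06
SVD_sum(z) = [[0.41, -0.8, 0.27], [-0.51, 1.0, -0.34], [0.86, -1.69, 0.58]] + [[-0.93, -0.50, -0.08], [-1.74, -0.94, -0.16], [-0.59, -0.32, -0.05]] + [[-0.0,0.00,0.0], [0.00,-0.00,-0.0], [0.0,-0.00,-0.00]]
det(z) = 0.02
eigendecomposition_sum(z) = [[-1.05, -0.71, -0.06], [-1.36, -0.92, -0.08], [-0.96, -0.65, -0.06]] + [[-0.00,  0.0,  0.0], [0.0,  -0.0,  -0.0], [0.0,  -0.00,  -0.0]] + [[0.53, -0.59, 0.25],[-0.89, 0.98, -0.42],[1.23, -1.36, 0.58]]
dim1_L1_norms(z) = [2.01, 2.81, 2.8]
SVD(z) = [[0.38, 0.45, -0.81], [-0.47, 0.84, 0.25], [0.8, 0.29, 0.53]] @ diag([2.4870811237820596, 2.347428152675547, 0.0029243380843448357]) @ [[0.44, -0.85, 0.29], [-0.88, -0.48, -0.08], [0.21, -0.22, -0.95]]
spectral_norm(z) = 2.49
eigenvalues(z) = [-2.03, -0.0, 2.09]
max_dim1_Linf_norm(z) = 2.25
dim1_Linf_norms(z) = [1.3, 2.25, 2.01]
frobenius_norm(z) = 3.42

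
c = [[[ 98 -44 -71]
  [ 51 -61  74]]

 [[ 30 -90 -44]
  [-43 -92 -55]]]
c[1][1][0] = -43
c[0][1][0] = 51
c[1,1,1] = -92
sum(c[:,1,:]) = -126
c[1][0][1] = -90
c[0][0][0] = 98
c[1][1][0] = -43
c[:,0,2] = [-71, -44]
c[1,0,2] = -44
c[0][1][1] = -61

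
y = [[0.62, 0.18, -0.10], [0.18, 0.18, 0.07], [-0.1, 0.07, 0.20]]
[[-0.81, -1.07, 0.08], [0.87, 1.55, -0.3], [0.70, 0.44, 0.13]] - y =[[-1.43, -1.25, 0.18], [0.69, 1.37, -0.37], [0.8, 0.37, -0.07]]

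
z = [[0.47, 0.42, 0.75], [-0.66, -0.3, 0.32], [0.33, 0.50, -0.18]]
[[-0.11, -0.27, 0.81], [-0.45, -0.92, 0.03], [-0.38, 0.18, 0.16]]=z @[[1.43, 1.41, 0.07], [-1.73, -0.85, 0.54], [-0.08, -0.77, 0.73]]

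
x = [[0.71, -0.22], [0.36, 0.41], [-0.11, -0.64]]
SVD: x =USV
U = [[-0.48, 0.83],[-0.65, -0.10],[0.60, 0.55]]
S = [0.84, 0.76]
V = [[-0.76, -0.65], [0.65, -0.76]]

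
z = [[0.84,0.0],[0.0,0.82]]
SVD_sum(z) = [[0.84,0.00], [0.00,0.0]] + [[0.00, 0.0], [0.00, 0.82]]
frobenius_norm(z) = 1.17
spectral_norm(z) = 0.84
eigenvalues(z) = [0.84, 0.82]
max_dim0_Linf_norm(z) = 0.84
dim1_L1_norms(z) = [0.84, 0.82]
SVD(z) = [[1.0, 0.0], [0.00, 1.00]] @ diag([0.84, 0.82]) @ [[1.0,0.0], [0.00,1.0]]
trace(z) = 1.66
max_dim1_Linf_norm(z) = 0.84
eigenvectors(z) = [[1.00,0.00],[0.00,1.0]]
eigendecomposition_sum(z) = [[0.84,0.00],[0.00,0.0]] + [[0.0, 0.00], [0.00, 0.82]]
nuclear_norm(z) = 1.66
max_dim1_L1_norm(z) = 0.84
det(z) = 0.69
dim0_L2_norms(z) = [0.84, 0.82]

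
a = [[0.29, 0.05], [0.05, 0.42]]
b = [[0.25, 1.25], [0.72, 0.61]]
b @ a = [[0.14, 0.54],[0.24, 0.29]]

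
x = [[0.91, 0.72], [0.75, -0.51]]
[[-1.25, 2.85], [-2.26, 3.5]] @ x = [[1.0, -2.35], [0.57, -3.41]]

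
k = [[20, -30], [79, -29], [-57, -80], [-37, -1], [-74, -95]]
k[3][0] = -37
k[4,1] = -95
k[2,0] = -57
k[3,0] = -37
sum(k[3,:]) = -38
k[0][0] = 20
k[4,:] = [-74, -95]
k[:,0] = [20, 79, -57, -37, -74]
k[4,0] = -74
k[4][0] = -74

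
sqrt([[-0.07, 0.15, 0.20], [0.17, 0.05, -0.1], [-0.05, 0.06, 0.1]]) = [[(0.1+0.41j), (0.22-0.21j), 0.15-0.54j],[0.19-0.34j, 0.24+0.17j, 0.02+0.45j],[0.00+0.22j, (0.07-0.11j), (0.11-0.29j)]]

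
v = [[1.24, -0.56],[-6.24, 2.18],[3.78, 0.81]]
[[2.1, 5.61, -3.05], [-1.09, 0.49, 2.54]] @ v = [[-43.93, 8.58], [5.19, 3.74]]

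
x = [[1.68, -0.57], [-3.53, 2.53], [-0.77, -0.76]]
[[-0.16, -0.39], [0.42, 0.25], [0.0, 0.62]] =x @ [[-0.07, -0.38], [0.07, -0.43]]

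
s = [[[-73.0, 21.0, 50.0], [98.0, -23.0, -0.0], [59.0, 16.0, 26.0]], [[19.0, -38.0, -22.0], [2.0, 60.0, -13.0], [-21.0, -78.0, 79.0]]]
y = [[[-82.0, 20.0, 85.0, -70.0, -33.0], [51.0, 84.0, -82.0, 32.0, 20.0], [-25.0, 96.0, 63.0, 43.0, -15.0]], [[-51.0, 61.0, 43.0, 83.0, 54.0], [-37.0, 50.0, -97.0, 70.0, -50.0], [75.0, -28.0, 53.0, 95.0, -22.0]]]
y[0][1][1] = 84.0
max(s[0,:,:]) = 98.0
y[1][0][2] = 43.0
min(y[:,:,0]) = -82.0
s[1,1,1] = 60.0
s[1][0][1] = -38.0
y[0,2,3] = 43.0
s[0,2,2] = 26.0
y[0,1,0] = 51.0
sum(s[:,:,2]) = 120.0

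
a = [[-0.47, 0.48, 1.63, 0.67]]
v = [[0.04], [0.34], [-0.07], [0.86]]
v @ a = [[-0.02, 0.02, 0.07, 0.03],[-0.16, 0.16, 0.55, 0.23],[0.03, -0.03, -0.11, -0.05],[-0.40, 0.41, 1.40, 0.58]]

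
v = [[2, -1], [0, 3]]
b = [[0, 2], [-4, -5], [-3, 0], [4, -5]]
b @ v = [[0, 6], [-8, -11], [-6, 3], [8, -19]]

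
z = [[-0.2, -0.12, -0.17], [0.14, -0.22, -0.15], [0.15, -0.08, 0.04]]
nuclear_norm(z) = 0.67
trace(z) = -0.38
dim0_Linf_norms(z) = [0.2, 0.22, 0.17]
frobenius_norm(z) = 0.45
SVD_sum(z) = [[0.02,  -0.14,  -0.11], [0.02,  -0.21,  -0.17], [0.00,  -0.04,  -0.03]] + [[-0.21, 0.03, -0.07], [0.11, -0.02, 0.03], [0.16, -0.02, 0.05]] + [[-0.0, -0.01, 0.01], [0.00, 0.01, -0.01], [-0.01, -0.02, 0.02]]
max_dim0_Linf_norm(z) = 0.22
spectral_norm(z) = 0.33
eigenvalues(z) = [(-0.21+0.18j), (-0.21-0.18j), (0.05+0j)]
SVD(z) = [[-0.54, 0.74, 0.39], [-0.83, -0.39, -0.41], [-0.15, -0.55, 0.82]] @ diag([0.3348461198512073, 0.3012295864128871, 0.03793167924191938]) @ [[-0.09,0.77,0.63], [-0.95,0.14,-0.3], [-0.31,-0.62,0.72]]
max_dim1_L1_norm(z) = 0.51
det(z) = 0.00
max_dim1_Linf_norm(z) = 0.22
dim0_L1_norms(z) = [0.49, 0.42, 0.36]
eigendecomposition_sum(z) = [[(-0.1+0.12j), (-0.06-0.1j), -0.08-0.03j], [0.08+0.13j, (-0.12+0.02j), (-0.06+0.06j)], [0.07+0.02j, -0.03+0.04j, (-0+0.04j)]] + [[(-0.1-0.12j), (-0.06+0.1j), (-0.08+0.03j)], [(0.08-0.13j), (-0.12-0.02j), -0.06-0.06j], [(0.07-0.02j), -0.03-0.04j, -0.00-0.04j]] + [[(-0-0j), (0.01-0j), (-0.01-0j)], [(-0.01-0j), 0.01-0.00j, -0.03-0.00j], [0.01+0.00j, (-0.02+0j), 0.04+0.00j]]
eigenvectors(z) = [[0.68+0.00j, (0.68-0j), -0.26+0.00j], [0.25-0.62j, 0.25+0.62j, (-0.57+0j)], [(-0.12-0.28j), -0.12+0.28j, (0.78+0j)]]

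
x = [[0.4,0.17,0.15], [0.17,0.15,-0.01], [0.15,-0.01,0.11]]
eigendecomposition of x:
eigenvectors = [[0.87, 0.48, 0.08], [0.38, -0.57, -0.73], [0.30, -0.67, 0.68]]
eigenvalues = [0.53, -0.01, 0.14]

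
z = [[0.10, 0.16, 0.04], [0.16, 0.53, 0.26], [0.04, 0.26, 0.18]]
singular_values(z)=[0.71, 0.09, 0.01]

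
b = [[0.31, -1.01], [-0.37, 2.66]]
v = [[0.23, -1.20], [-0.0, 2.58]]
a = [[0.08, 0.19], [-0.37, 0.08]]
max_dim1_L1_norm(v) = 2.58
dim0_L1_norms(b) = [0.68, 3.67]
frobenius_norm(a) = 0.43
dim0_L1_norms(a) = [0.45, 0.27]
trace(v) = 2.81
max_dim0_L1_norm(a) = 0.45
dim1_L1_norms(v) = [1.43, 2.58]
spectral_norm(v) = 2.85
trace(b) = 2.97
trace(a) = 0.16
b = v + a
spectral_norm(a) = 0.38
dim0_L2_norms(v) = [0.23, 2.85]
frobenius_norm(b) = 2.89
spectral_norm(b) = 2.88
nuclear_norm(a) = 0.58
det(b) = 0.45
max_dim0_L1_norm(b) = 3.67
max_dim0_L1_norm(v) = 3.78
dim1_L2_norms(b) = [1.06, 2.69]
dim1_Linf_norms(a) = [0.19, 0.37]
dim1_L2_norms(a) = [0.21, 0.38]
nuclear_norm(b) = 3.04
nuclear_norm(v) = 3.06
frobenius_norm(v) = 2.85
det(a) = 0.08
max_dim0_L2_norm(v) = 2.85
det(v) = 0.59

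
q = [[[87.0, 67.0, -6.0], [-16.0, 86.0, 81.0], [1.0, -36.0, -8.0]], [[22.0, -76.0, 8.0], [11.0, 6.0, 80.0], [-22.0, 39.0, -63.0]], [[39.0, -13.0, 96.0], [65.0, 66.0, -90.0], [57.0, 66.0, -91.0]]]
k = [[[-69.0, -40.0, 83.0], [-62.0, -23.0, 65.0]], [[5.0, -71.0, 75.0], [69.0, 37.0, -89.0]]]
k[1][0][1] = -71.0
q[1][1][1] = 6.0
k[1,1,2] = -89.0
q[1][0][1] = -76.0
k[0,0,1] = -40.0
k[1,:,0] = [5.0, 69.0]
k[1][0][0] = 5.0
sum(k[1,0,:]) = 9.0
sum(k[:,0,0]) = -64.0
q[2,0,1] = -13.0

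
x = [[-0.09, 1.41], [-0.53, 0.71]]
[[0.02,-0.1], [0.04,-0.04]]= x @[[-0.07, -0.02], [0.01, -0.07]]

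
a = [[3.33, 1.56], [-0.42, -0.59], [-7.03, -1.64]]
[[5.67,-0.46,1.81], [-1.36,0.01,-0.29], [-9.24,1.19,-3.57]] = a @ [[0.93, -0.2, 0.47], [1.65, 0.13, 0.16]]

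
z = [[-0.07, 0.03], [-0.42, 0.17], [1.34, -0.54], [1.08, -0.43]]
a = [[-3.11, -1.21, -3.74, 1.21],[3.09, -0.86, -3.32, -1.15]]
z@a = [[0.31,  0.06,  0.16,  -0.12], [1.83,  0.36,  1.01,  -0.70], [-5.84,  -1.16,  -3.22,  2.24], [-4.69,  -0.94,  -2.61,  1.8]]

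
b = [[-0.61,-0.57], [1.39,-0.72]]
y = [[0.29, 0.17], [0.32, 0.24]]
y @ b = [[0.06, -0.29], [0.14, -0.36]]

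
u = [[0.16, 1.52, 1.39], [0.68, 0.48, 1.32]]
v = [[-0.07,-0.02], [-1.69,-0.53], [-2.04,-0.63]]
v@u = [[-0.02, -0.12, -0.12], [-0.63, -2.82, -3.05], [-0.75, -3.40, -3.67]]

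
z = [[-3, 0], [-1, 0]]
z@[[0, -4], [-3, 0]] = [[0, 12], [0, 4]]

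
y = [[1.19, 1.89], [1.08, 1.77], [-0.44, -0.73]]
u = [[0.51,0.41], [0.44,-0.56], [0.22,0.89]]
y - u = [[0.68, 1.48], [0.64, 2.33], [-0.66, -1.62]]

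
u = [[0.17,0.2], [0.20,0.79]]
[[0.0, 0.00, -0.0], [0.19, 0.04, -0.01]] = u@[[-0.41, -0.08, 0.01],[0.35, 0.07, -0.01]]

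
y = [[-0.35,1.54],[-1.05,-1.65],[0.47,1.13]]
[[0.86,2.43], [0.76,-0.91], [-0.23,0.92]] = y@[[-1.18, -1.19],[0.29, 1.31]]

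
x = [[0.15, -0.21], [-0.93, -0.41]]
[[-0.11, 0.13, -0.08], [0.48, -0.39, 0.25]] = x@ [[-0.57, 0.53, -0.33], [0.13, -0.25, 0.13]]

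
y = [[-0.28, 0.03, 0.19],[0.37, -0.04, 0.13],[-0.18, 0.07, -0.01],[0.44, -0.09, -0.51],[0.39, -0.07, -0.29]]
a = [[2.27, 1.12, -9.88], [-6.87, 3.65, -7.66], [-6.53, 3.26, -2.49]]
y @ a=[[-2.08, 0.42, 2.06], [0.27, 0.69, -3.67], [-0.82, 0.02, 1.27], [4.95, -1.5, -2.39], [3.26, -0.76, -2.59]]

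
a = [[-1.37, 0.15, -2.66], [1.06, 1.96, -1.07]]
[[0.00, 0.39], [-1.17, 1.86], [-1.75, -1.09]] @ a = [[0.41, 0.76, -0.42], [3.57, 3.47, 1.12], [1.24, -2.40, 5.82]]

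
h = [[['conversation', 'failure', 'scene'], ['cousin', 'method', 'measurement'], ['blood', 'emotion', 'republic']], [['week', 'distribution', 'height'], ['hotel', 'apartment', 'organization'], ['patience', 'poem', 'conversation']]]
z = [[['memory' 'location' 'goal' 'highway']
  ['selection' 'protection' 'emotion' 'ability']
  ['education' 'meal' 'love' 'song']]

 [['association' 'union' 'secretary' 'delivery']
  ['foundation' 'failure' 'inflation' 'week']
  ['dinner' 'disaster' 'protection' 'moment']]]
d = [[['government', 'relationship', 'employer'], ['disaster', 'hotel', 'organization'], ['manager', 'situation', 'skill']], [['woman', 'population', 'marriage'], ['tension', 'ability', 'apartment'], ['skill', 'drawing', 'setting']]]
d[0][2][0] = 'manager'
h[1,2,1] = 'poem'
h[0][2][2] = 'republic'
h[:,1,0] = ['cousin', 'hotel']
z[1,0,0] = 'association'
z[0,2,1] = 'meal'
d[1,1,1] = 'ability'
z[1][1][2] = 'inflation'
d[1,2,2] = 'setting'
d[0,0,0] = 'government'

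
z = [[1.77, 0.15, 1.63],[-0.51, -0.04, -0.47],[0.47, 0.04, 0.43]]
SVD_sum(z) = [[1.77,0.15,1.63], [-0.51,-0.04,-0.47], [0.47,0.04,0.43]] + [[0.00, 0.00, -0.0],[0.0, 0.0, -0.0],[0.0, 0.00, -0.00]] + [[-0.00, 0.00, 0.0], [-0.00, 0.00, 0.0], [0.00, -0.00, -0.0]]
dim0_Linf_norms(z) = [1.77, 0.15, 1.63]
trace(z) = 2.16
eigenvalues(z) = [2.16, -0.0, 0.0]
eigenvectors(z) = [[-0.93, 0.68, -0.10], [0.27, -0.13, 1.00], [-0.25, -0.72, 0.01]]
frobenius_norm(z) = 2.59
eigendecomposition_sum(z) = [[1.77,0.15,1.63], [-0.51,-0.04,-0.47], [0.47,0.04,0.43]] + [[-0.0,-0.00,0.00], [0.00,0.0,-0.0], [0.00,0.0,-0.0]] + [[-0.0, -0.0, -0.0], [0.0, 0.00, 0.00], [0.00, 0.00, 0.00]]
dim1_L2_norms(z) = [2.41, 0.69, 0.64]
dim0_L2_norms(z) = [1.9, 0.16, 1.75]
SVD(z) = [[-0.93,-0.19,-0.31],[0.27,-0.93,-0.24],[-0.25,-0.31,0.92]] @ diag([2.588877352270582, 0.00322063137196789, 0.001918966915970634]) @ [[-0.73,-0.06,-0.68],[-0.14,-0.96,0.24],[0.66,-0.27,-0.70]]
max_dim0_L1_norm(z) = 2.75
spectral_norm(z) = 2.59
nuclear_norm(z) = 2.59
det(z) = -0.00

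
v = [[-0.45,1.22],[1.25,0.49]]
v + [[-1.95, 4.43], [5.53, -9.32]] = [[-2.40, 5.65], [6.78, -8.83]]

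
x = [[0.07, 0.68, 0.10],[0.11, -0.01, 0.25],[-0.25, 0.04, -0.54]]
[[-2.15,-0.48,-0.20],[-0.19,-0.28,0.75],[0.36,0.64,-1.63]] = x @ [[0.2, -3.22, 0.07],[-3.04, -0.42, -0.74],[-0.98, 0.27, 2.94]]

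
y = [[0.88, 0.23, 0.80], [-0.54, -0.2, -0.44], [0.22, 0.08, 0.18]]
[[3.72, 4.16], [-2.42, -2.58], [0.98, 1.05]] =y@[[3.04, 2.05], [2.86, 2.38], [0.48, 2.26]]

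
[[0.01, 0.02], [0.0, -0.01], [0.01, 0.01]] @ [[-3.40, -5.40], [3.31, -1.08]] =[[0.03,-0.08], [-0.03,0.01], [-0.00,-0.06]]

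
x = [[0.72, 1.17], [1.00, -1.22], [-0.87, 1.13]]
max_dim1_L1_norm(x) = 2.22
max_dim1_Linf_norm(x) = 1.22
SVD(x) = [[0.32, 0.95], [-0.70, 0.25], [0.64, -0.19]] @ diag([2.2028598583754264, 1.2477613731632322]) @ [[-0.47, 0.88], [0.88, 0.47]]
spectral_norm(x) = 2.20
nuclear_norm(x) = 3.45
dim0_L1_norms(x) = [2.59, 3.52]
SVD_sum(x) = [[-0.33,  0.62], [0.72,  -1.37], [-0.66,  1.24]] + [[1.05, 0.55], [0.28, 0.15], [-0.21, -0.11]]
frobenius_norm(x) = 2.53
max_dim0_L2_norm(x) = 2.03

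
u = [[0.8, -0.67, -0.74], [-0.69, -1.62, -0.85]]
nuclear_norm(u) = 3.14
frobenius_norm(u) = 2.34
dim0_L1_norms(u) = [1.49, 2.29, 1.59]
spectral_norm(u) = 2.08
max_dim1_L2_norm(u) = 1.96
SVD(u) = [[-0.40,-0.92], [-0.92,0.40]] @ diag([2.0797799710813547, 1.064901531545917]) @ [[0.15, 0.84, 0.52], [-0.95, -0.03, 0.32]]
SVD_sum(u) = [[-0.13, -0.7, -0.43], [-0.29, -1.61, -0.99]] + [[0.93, 0.03, -0.31],[-0.4, -0.01, 0.14]]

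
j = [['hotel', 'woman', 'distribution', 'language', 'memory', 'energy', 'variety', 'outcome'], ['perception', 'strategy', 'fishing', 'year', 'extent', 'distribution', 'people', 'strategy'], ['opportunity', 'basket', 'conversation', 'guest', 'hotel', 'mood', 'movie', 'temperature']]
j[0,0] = 'hotel'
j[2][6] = 'movie'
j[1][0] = 'perception'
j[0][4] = 'memory'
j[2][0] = 'opportunity'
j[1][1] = 'strategy'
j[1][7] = 'strategy'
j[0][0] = 'hotel'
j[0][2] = 'distribution'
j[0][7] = 'outcome'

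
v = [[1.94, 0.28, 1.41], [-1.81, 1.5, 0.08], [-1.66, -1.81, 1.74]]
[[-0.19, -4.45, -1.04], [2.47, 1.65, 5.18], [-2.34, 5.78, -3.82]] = v @ [[-0.22, -2.05, -0.74], [1.39, -1.37, 2.57], [-0.11, -0.06, -0.23]]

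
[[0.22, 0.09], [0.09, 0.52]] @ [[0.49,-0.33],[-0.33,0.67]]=[[0.08, -0.01], [-0.13, 0.32]]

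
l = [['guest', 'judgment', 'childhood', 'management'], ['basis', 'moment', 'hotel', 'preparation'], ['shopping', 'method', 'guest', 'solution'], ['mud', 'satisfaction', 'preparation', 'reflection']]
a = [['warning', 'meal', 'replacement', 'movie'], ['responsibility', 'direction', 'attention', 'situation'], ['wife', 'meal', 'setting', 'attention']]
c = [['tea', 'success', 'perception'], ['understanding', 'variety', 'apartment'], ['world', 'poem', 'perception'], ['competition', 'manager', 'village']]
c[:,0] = ['tea', 'understanding', 'world', 'competition']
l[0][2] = 'childhood'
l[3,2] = 'preparation'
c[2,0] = 'world'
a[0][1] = 'meal'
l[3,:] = ['mud', 'satisfaction', 'preparation', 'reflection']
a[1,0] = 'responsibility'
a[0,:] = ['warning', 'meal', 'replacement', 'movie']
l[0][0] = 'guest'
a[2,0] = 'wife'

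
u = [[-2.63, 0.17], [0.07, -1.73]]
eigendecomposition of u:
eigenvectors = [[-1.00, -0.18], [0.08, -0.98]]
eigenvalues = [-2.64, -1.72]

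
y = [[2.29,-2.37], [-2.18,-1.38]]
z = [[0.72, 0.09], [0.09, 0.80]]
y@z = [[1.44, -1.69], [-1.69, -1.30]]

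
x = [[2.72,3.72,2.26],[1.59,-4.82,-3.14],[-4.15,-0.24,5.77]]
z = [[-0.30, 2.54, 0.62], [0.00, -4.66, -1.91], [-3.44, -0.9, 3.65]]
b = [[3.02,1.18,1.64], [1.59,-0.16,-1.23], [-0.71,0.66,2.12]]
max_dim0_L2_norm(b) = 3.49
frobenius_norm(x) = 10.61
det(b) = 0.01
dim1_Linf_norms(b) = [3.02, 1.59, 2.12]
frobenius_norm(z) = 7.63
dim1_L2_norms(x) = [5.13, 5.97, 7.11]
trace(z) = -1.31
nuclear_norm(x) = 16.63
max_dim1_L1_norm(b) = 5.84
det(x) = -109.42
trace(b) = 4.98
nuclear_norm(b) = 6.69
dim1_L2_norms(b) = [3.63, 2.02, 2.33]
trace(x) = 3.67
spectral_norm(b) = 3.75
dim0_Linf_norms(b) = [3.02, 1.18, 2.12]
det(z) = 12.37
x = z + b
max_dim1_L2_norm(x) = 7.11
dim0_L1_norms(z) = [3.74, 8.1, 6.18]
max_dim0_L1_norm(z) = 8.1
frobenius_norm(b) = 4.76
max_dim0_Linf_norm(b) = 3.02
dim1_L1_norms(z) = [3.46, 6.57, 7.99]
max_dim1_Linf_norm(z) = 4.66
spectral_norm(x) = 8.48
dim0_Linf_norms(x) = [4.15, 4.82, 5.77]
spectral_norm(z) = 5.77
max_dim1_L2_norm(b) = 3.63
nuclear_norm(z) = 11.18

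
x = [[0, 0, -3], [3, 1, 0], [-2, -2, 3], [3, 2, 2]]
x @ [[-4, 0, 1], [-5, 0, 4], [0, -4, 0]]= [[0, 12, 0], [-17, 0, 7], [18, -12, -10], [-22, -8, 11]]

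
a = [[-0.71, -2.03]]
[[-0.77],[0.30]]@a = [[0.55, 1.56], [-0.21, -0.61]]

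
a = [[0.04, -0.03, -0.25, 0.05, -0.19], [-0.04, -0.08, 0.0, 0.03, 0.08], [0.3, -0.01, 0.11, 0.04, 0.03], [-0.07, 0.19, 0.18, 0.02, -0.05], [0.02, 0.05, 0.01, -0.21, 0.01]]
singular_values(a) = [0.38, 0.32, 0.23, 0.22, 0.0]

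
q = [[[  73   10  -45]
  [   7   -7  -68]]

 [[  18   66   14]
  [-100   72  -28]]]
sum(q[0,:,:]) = -30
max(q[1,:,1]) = 72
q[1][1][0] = -100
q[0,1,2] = -68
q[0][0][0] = 73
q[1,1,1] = 72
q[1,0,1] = 66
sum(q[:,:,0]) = -2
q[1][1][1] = 72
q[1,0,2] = 14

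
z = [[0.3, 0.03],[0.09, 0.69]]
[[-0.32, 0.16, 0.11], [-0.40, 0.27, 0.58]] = z @ [[-1.03, 0.51, 0.28], [-0.45, 0.33, 0.8]]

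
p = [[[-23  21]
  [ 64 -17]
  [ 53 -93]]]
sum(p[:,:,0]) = 94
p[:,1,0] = [64]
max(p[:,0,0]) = -23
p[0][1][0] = 64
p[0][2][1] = -93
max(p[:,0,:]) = 21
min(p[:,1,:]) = -17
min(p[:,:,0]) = -23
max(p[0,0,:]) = 21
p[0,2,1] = -93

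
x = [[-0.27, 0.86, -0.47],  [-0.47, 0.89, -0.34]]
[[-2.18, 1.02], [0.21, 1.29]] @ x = [[0.11, -0.97, 0.68], [-0.66, 1.33, -0.54]]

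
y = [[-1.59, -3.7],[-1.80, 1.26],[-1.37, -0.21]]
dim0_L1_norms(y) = [4.76, 5.17]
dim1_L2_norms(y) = [4.03, 2.2, 1.39]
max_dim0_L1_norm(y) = 5.17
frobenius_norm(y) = 4.79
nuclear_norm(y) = 6.57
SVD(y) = [[0.98, 0.01], [-0.11, 0.88], [0.18, 0.48]] @ diag([4.117922786025983, 2.451410191772893]) @ [[-0.39, -0.92], [-0.92, 0.39]]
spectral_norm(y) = 4.12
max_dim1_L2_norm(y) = 4.03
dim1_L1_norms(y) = [5.29, 3.06, 1.58]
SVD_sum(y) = [[-1.56,-3.71], [0.18,0.43], [-0.28,-0.67]] + [[-0.03, 0.01],[-1.98, 0.83],[-1.09, 0.46]]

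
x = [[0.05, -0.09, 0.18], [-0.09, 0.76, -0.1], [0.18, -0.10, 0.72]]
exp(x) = [[1.08, -0.15, 0.28], [-0.15, 2.16, -0.22], [0.28, -0.22, 2.09]]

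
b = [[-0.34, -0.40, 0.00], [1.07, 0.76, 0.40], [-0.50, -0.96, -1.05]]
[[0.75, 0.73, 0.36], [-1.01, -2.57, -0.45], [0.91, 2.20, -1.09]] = b@[[0.14, -1.87, -0.95],[-1.99, -0.23, -0.08],[0.89, -0.99, 1.56]]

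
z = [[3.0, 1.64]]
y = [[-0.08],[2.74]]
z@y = [[4.25]]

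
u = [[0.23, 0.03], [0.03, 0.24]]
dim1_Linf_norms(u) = [0.23, 0.24]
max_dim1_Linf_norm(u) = 0.24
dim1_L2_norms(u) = [0.23, 0.24]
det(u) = 0.05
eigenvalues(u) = [0.2, 0.27]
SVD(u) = [[0.65, 0.76],[0.76, -0.65]] @ diag([0.26541381265149105, 0.20458618734850892]) @ [[0.65, 0.76], [0.76, -0.65]]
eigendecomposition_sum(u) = [[0.12, -0.1], [-0.1, 0.09]] + [[0.11, 0.13],[0.13, 0.15]]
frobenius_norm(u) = 0.34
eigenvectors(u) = [[-0.76, -0.65], [0.65, -0.76]]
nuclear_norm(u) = 0.47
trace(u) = 0.47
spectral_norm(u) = 0.27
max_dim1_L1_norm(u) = 0.27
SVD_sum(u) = [[0.11, 0.13], [0.13, 0.15]] + [[0.12, -0.10],[-0.1, 0.09]]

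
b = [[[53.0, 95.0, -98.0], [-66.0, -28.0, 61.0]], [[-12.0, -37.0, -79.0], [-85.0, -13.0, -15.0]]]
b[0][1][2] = 61.0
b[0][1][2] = 61.0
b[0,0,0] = 53.0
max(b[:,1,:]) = 61.0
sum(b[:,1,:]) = -146.0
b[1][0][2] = -79.0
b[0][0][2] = -98.0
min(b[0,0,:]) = -98.0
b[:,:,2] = [[-98.0, 61.0], [-79.0, -15.0]]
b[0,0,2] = -98.0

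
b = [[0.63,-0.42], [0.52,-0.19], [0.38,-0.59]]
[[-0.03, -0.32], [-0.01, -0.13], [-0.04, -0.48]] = b @[[0.0, 0.06], [0.06, 0.86]]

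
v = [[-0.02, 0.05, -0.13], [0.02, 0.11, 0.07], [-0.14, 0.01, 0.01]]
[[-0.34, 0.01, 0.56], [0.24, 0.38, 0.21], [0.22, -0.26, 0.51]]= v @ [[-1.34, 2.11, -3.5], [0.54, 2.69, 3.94], [3.02, 0.63, -2.25]]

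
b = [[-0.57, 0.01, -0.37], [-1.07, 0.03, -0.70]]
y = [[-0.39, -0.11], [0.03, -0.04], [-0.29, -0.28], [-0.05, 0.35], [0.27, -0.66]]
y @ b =[[0.34, -0.01, 0.22],[0.03, -0.0, 0.02],[0.46, -0.01, 0.30],[-0.35, 0.01, -0.23],[0.55, -0.02, 0.36]]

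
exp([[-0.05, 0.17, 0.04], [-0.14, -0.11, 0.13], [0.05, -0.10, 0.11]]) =[[0.94, 0.15, 0.05], [-0.13, 0.88, 0.13], [0.06, -0.1, 1.11]]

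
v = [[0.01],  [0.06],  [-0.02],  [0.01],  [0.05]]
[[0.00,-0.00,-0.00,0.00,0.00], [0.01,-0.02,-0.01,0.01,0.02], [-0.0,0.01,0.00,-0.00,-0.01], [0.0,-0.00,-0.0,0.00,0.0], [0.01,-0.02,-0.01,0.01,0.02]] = v @ [[0.16, -0.33, -0.19, 0.15, 0.40]]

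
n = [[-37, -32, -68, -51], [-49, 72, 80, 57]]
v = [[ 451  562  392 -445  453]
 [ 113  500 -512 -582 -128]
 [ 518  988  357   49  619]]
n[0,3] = -51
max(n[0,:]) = -32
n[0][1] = -32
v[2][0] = 518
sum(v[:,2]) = 237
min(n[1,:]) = -49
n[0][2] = -68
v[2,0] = 518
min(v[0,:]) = -445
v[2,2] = 357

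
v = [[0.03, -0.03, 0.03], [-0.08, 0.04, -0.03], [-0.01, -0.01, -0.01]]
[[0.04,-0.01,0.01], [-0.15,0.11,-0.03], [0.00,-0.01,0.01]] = v @[[2.01, -1.98, 0.27], [-0.72, 0.67, -0.74], [-1.38, 2.35, -0.81]]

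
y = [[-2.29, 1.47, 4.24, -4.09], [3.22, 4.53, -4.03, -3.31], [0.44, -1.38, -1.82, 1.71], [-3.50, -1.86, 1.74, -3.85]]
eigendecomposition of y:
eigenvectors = [[0.17, 0.7, -0.75, -0.43], [0.93, -0.09, 0.51, 0.65], [-0.19, -0.26, -0.28, 0.31], [-0.25, 0.67, 0.31, 0.55]]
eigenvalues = [6.84, -7.94, -0.02, -2.31]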